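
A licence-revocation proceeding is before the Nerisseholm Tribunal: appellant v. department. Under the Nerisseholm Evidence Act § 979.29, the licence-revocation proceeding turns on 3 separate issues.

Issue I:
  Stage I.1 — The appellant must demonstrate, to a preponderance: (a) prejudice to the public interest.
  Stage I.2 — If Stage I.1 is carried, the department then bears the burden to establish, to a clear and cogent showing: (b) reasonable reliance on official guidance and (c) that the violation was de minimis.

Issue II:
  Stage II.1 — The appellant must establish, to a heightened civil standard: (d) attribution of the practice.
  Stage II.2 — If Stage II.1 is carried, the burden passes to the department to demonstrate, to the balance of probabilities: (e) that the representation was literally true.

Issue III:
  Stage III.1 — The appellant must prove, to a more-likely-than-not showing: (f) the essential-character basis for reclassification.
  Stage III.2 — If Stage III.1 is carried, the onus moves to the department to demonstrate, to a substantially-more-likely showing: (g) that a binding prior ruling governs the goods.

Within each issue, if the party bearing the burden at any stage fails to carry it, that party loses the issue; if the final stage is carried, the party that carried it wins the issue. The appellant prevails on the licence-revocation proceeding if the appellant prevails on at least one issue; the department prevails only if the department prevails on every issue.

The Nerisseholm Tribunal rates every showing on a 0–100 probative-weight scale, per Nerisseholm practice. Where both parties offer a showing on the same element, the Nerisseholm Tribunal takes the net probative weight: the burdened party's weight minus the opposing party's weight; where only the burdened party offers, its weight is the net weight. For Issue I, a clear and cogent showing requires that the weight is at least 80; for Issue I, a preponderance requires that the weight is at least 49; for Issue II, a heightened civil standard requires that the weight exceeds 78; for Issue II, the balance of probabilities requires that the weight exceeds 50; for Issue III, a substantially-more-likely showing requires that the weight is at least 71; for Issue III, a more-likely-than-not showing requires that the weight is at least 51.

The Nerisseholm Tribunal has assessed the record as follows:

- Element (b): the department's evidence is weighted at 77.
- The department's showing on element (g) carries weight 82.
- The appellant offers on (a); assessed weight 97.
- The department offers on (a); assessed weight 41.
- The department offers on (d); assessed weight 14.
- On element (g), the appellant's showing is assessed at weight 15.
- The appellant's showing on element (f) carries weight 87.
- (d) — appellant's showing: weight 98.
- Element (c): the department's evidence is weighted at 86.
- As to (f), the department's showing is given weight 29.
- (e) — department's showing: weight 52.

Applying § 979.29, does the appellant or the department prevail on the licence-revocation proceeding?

appellant

— Issue I —
At Stage I.1 the appellant must meet a preponderance (weight is at least 49): on (a) the weight is 97 less the opposing 41 gives net 56, which does reach 49, so (a) meets the standard.
  The appellant carries Stage I.1; the department now bears the burden.
At Stage I.2 the department must meet a clear and cogent showing (weight is at least 80): on (b) the weight is 77, < 80, so (b) does not meet the standard; on (c) the weight is 86, ≥ 80, so (c) meets the standard.
  Stage I.2 not carried; the department fails its burden.
The appellant prevails on this issue.
— Issue II —
Stage II.1 (appellant, a heightened civil standard, weight exceeds 78): (d) net 98−14=84 > 78 — meets.
  Stage II.1 carried; the burden shifts to the department.
Stage II.2 (department, the balance of probabilities, weight exceeds 50): (e) 52 > 50 — meets.
  The department carries the last stage.
All stages carried — the department prevails on this issue.
— Issue III —
Stage III.1 — burden on appellant; standard: a more-likely-than-not showing (weight is at least 51).
    (f): 87 − 29 = 58 ≥ 51 [met]
  Stage III.1 carried; the burden shifts to the department.
Stage III.2 — burden on department; standard: a substantially-more-likely showing (weight is at least 71).
    (g): 82 − 15 = 67 < 71 [not met]
  The department does not carry Stage III.2.
The appellant prevails on this issue.
Per-issue: Issue I → appellant; Issue II → department; Issue III → appellant. The appellant must prevail on at least one issue; overall, the appellant prevails.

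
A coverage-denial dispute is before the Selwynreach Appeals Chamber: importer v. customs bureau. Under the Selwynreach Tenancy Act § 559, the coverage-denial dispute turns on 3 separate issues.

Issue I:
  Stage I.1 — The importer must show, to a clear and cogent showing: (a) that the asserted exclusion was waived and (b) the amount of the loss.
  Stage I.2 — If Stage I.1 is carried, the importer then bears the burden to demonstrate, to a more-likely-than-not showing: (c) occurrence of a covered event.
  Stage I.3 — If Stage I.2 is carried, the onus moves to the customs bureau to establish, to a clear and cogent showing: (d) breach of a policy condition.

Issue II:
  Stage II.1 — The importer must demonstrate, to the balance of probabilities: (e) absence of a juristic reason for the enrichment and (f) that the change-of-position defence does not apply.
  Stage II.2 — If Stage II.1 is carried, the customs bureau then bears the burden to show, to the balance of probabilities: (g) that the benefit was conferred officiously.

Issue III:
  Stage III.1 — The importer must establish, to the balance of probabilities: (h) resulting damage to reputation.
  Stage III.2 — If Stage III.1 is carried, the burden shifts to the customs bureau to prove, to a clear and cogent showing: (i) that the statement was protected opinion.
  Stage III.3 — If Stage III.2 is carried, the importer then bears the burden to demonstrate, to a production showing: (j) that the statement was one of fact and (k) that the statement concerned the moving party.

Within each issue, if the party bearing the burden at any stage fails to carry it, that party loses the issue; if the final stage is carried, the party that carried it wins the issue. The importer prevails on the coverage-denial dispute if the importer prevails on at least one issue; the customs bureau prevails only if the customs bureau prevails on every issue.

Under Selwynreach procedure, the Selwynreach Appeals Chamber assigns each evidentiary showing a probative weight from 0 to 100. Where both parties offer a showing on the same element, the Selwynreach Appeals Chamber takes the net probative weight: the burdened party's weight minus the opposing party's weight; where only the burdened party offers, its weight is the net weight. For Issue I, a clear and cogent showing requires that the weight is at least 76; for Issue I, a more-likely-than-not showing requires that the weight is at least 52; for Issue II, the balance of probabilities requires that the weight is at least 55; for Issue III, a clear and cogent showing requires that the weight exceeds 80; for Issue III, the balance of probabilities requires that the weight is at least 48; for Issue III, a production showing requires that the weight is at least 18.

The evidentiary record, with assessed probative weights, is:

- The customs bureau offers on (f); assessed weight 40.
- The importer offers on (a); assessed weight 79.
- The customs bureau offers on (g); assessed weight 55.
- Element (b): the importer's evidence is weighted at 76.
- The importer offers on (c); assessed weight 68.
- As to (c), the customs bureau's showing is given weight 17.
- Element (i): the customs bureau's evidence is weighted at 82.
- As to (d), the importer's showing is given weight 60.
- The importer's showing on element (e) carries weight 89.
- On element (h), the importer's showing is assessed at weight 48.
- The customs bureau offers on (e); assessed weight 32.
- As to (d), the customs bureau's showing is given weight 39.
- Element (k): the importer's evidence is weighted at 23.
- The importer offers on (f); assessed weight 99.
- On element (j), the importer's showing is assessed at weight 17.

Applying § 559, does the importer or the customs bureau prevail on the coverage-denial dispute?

— Issue I —
Stage I.1 — burden on importer; standard: a clear and cogent showing (weight is at least 76).
    (a): 79 ≥ 76 [met]
    (b): 76 ≥ 76 [met]
  Stage I.1 carried; the burden remains with the importer.
Stage I.2 — burden on importer; standard: a more-likely-than-not showing (weight is at least 52).
    (c): 68 − 17 = 51 < 52 [not met]
  Not every element is met, so the importer fails to carry Stage I.2.
The analysis ends at Stage I.2; the customs bureau prevails on this issue.
— Issue II —
At Stage II.1 the importer must meet the balance of probabilities (weight is at least 55): on (e) the weight is 89 less the opposing 32 gives net 57, which does reach 55, so (e) meets the standard; on (f) the weight is 99 less the opposing 40 gives net 59, which does reach 55, so (f) meets the standard.
  Stage II.1 is satisfied; the onus moves to the customs bureau.
At Stage II.2 the customs bureau must meet the balance of probabilities (weight is at least 55): on (g) the weight is 55, which does reach 55, so (g) meets the standard.
  All elements met at the final stage.
All stages carried — the customs bureau prevails on this issue.
— Issue III —
At Stage III.1 the importer must meet the balance of probabilities (weight is at least 48): on (h) the weight is 48, ≥ 48, so (h) meets the standard.
  All elements met. The burden passes to the customs bureau.
At Stage III.2 the customs bureau must meet a clear and cogent showing (weight exceeds 80): on (i) the weight is 82, > 80, so (i) meets the standard.
  The customs bureau carries Stage III.2; the importer now bears the burden.
At Stage III.3 the importer must meet a production showing (weight is at least 18): on (j) the weight is 17, < 18, so (j) does not meet the standard; on (k) the weight is 23, ≥ 18, so (k) meets the standard.
  The importer does not carry Stage III.3.
The customs bureau prevails on this issue.
Per-issue: Issue I → customs bureau; Issue II → customs bureau; Issue III → customs bureau. The importer must prevail on at least one issue; overall, the customs bureau prevails.

customs bureau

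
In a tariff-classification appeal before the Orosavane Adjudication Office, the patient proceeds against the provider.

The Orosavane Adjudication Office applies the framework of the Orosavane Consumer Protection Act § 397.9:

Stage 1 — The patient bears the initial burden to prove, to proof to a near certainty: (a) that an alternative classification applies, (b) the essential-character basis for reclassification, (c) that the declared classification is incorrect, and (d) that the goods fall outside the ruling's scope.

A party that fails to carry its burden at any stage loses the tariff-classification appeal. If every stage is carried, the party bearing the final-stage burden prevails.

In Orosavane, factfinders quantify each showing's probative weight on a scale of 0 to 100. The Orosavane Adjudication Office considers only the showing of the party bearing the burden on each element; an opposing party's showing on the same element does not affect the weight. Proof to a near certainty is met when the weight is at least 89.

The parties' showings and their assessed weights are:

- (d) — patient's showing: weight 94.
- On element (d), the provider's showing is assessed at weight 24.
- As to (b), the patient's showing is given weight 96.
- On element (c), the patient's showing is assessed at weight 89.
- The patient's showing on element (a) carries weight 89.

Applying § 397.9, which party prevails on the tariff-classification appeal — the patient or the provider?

patient

Stage 1 — burden on patient; standard: proof to a near certainty (weight is at least 89).
    (a): 89 ≥ 89 [met]
    (b): 96 ≥ 89 [met]
    (c): 89 ≥ 89 [met]
    (d): 94 (provider's 24 disregarded) ≥ 89 [met]
  All elements met at the final stage.
With every stage satisfied, the patient prevails.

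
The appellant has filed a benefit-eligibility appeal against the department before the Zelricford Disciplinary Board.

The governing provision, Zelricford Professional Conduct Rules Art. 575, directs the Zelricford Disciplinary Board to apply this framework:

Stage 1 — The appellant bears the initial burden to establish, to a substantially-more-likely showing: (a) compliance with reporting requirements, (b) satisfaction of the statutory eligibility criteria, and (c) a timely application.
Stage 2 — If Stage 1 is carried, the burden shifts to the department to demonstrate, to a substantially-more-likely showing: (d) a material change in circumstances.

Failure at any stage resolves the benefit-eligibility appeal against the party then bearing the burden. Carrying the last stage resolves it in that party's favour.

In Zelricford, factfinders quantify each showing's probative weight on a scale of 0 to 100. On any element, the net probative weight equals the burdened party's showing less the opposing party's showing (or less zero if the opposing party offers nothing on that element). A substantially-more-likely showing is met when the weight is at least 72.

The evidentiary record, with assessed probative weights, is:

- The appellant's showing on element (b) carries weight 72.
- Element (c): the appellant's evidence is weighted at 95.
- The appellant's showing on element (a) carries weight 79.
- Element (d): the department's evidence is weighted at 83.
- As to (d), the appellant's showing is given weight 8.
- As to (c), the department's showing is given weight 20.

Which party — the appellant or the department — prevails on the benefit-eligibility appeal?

department

At Stage 1 the appellant must meet a substantially-more-likely showing (weight is at least 72): on (a) the weight is 79, which does reach 72, so (a) meets the standard; on (b) the weight is 72, which does reach 72, so (b) meets the standard; on (c) the weight is 95 less the opposing 20 gives net 75, which does reach 72, so (c) meets the standard.
  All elements met. The burden passes to the department.
At Stage 2 the department must meet a substantially-more-likely showing (weight is at least 72): on (d) the weight is 83 less the opposing 8 gives net 75, ≥ 72, so (d) meets the standard.
  Stage 2 carried; the final stage is satisfied.
All stages carried — the department prevails.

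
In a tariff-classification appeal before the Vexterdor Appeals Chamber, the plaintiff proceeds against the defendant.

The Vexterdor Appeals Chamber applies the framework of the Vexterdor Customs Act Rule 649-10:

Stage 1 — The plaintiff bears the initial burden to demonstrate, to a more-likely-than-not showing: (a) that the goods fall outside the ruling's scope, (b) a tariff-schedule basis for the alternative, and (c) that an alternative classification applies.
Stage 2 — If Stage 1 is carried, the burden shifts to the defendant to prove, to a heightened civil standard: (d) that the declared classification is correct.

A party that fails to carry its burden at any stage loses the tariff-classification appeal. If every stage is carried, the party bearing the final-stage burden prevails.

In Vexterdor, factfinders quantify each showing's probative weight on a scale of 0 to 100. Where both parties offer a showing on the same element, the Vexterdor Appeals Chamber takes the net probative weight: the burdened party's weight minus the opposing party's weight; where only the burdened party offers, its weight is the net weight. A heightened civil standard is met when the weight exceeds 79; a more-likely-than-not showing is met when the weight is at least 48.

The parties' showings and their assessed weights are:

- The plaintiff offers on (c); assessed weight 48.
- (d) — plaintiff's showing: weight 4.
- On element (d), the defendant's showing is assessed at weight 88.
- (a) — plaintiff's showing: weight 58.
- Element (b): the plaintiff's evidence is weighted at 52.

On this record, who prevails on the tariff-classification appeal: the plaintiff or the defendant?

defendant

At Stage 1 the plaintiff must meet a more-likely-than-not showing (weight is at least 48): on (a) the weight is 58, ≥ 48, so (a) meets the standard; on (b) the weight is 52, ≥ 48, so (b) meets the standard; on (c) the weight is 48, ≥ 48, so (c) meets the standard.
  All elements met. The burden passes to the defendant.
At Stage 2 the defendant must meet a heightened civil standard (weight exceeds 79): on (d) the weight is 88 less the opposing 4 gives net 84, > 79, so (d) meets the standard.
  The defendant carries the last stage.
All stages carried — the defendant prevails.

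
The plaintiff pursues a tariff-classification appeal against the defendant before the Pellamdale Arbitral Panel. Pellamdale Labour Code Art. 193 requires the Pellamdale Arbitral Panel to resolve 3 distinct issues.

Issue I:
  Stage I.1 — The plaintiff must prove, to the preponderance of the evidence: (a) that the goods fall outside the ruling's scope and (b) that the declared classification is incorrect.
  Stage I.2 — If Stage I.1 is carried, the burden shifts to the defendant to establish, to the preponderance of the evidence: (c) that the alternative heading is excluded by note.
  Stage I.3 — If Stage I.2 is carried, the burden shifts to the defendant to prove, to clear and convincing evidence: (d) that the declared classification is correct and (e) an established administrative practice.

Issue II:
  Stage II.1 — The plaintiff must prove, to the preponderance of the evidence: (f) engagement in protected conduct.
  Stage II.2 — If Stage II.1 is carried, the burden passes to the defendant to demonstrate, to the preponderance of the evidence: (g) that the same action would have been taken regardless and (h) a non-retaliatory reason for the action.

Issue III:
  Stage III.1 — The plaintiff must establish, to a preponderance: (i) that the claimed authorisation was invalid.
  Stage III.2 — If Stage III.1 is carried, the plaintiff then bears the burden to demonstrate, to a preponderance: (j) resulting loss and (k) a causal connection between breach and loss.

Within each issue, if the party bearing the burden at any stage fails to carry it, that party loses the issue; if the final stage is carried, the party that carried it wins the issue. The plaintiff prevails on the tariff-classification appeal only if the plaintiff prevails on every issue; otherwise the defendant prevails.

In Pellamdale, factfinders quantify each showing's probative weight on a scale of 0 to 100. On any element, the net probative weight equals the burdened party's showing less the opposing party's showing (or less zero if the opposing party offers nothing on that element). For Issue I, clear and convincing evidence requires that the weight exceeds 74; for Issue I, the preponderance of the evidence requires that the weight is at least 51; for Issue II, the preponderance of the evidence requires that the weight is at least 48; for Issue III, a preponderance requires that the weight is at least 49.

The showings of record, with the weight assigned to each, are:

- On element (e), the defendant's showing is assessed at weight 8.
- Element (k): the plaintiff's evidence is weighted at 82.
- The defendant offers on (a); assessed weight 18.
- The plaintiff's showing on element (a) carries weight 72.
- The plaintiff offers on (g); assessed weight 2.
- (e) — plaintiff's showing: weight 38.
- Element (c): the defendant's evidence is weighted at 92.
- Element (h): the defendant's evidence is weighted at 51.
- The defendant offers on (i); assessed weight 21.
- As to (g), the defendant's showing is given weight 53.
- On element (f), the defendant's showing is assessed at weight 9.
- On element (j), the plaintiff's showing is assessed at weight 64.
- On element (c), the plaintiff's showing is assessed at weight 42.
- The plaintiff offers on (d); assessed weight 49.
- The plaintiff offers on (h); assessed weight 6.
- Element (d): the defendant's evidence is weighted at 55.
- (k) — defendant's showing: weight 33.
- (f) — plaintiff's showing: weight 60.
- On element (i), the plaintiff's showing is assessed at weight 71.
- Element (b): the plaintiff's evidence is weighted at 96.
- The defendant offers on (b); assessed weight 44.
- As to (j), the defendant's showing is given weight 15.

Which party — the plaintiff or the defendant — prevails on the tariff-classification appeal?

— Issue I —
At Stage I.1 the plaintiff must meet the preponderance of the evidence (weight is at least 51): on (a) the weight is 72 less the opposing 18 gives net 54, ≥ 51, so (a) meets the standard; on (b) the weight is 96 less the opposing 44 gives net 52, ≥ 51, so (b) meets the standard.
  The plaintiff carries Stage I.1; the defendant now bears the burden.
At Stage I.2 the defendant must meet the preponderance of the evidence (weight is at least 51): on (c) the weight is 92 less the opposing 42 gives net 50, < 51, so (c) does not meet the standard.
  Stage I.2 not carried; the defendant fails its burden.
The analysis ends at Stage I.2; the plaintiff prevails on this issue.
— Issue II —
Stage II.1 (plaintiff, the preponderance of the evidence, weight is at least 48): (f) net 60−9=51 ≥ 48 — meets.
  The plaintiff carries Stage II.1; the defendant now bears the burden.
Stage II.2 (defendant, the preponderance of the evidence, weight is at least 48): (g) net 53−2=51 ≥ 48 — meets; (h) net 51−6=45 < 48 — fails.
  The defendant does not carry Stage II.2.
The analysis ends at Stage II.2; the plaintiff prevails on this issue.
— Issue III —
Stage III.1 (plaintiff, a preponderance, weight is at least 49): (i) net 71−21=50 ≥ 49 — meets.
  All elements met. The plaintiff retains the burden for Stage III.2.
Stage III.2 (plaintiff, a preponderance, weight is at least 49): (j) net 64−15=49 ≥ 49 — meets; (k) net 82−33=49 ≥ 49 — meets.
  All elements met at the final stage.
Every stage carried; the plaintiff prevails on this issue.
Per-issue: Issue I → plaintiff; Issue II → plaintiff; Issue III → plaintiff. The plaintiff must prevail on every issue; overall, the plaintiff prevails.

plaintiff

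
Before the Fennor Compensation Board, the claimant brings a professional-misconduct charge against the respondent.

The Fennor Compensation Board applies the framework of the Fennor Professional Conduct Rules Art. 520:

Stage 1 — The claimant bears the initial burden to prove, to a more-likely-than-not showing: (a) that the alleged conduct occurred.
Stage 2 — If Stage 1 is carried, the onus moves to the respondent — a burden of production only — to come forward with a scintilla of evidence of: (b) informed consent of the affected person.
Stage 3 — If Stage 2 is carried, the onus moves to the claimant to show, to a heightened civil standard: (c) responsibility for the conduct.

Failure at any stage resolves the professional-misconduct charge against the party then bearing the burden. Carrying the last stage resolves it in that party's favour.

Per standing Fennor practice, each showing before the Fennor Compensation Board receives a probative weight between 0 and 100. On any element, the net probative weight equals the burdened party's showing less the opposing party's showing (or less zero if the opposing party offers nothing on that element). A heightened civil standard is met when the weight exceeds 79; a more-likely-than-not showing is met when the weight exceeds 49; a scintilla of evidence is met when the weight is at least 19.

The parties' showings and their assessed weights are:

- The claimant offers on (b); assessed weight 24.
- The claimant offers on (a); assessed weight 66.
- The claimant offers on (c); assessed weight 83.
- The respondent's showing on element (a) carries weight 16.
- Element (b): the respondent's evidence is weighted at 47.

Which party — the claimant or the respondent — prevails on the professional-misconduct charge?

claimant

Stage 1 (claimant, a more-likely-than-not showing, weight exceeds 49): (a) net 66−16=50 > 49 — meets.
  Stage 1 is satisfied; the onus moves to the respondent.
Stage 2 (respondent, a scintilla of evidence, weight is at least 19): (b) net 47−24=23 ≥ 19 — meets.
  All elements met. The burden passes to the claimant.
Stage 3 (claimant, a heightened civil standard, weight exceeds 79): (c) 83 > 79 — meets.
  The claimant carries the last stage.
Every stage carried; the claimant prevails.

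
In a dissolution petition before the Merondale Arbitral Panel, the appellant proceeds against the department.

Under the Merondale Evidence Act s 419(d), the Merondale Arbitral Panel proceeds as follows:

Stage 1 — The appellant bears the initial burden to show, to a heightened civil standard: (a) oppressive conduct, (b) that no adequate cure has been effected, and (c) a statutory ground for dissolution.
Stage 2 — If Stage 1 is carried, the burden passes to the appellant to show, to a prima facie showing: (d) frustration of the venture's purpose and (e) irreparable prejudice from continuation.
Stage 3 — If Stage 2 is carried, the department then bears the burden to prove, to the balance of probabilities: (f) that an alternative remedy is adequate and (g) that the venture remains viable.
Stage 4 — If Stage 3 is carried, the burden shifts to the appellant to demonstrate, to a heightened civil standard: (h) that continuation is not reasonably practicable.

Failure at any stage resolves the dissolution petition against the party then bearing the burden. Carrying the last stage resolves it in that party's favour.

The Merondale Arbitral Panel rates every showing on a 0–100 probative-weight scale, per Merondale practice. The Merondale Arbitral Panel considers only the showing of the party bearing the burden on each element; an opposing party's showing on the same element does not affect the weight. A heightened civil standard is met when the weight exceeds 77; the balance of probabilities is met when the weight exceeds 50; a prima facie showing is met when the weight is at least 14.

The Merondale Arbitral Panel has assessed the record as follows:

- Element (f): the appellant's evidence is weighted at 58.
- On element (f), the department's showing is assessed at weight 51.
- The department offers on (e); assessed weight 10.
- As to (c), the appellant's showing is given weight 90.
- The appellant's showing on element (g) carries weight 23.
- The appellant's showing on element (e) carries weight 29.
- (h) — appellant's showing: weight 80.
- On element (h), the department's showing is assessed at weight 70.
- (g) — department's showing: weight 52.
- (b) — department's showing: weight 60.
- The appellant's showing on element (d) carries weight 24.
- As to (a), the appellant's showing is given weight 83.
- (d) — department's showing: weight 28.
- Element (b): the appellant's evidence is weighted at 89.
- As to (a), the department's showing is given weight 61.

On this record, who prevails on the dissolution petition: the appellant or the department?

appellant

At Stage 1 the appellant must meet a heightened civil standard (weight exceeds 77): on (a) the weight is 83 (the department's 61 is given no effect), > 77, so (a) meets the standard; on (b) the weight is 89 (the department's 60 is given no effect), which does exceed 77, so (b) meets the standard; on (c) the weight is 90, > 77, so (c) meets the standard.
  Stage 1 is satisfied; the appellant continues to bear the burden.
At Stage 2 the appellant must meet a prima facie showing (weight is at least 14): on (d) the weight is 24 (the department's 28 is given no effect), which does reach 14, so (d) meets the standard; on (e) the weight is 29 (the department's 10 is given no effect), ≥ 14, so (e) meets the standard.
  The appellant carries Stage 2; the department now bears the burden.
At Stage 3 the department must meet the balance of probabilities (weight exceeds 50): on (f) the weight is 51 (the appellant's 58 is given no effect), which does exceed 50, so (f) meets the standard; on (g) the weight is 52 (the appellant's 23 is given no effect), which does exceed 50, so (g) meets the standard.
  All elements met. The burden passes to the appellant.
At Stage 4 the appellant must meet a heightened civil standard (weight exceeds 77): on (h) the weight is 80 (the department's 70 is given no effect), which does exceed 77, so (h) meets the standard.
  All elements met at the final stage.
With every stage satisfied, the appellant prevails.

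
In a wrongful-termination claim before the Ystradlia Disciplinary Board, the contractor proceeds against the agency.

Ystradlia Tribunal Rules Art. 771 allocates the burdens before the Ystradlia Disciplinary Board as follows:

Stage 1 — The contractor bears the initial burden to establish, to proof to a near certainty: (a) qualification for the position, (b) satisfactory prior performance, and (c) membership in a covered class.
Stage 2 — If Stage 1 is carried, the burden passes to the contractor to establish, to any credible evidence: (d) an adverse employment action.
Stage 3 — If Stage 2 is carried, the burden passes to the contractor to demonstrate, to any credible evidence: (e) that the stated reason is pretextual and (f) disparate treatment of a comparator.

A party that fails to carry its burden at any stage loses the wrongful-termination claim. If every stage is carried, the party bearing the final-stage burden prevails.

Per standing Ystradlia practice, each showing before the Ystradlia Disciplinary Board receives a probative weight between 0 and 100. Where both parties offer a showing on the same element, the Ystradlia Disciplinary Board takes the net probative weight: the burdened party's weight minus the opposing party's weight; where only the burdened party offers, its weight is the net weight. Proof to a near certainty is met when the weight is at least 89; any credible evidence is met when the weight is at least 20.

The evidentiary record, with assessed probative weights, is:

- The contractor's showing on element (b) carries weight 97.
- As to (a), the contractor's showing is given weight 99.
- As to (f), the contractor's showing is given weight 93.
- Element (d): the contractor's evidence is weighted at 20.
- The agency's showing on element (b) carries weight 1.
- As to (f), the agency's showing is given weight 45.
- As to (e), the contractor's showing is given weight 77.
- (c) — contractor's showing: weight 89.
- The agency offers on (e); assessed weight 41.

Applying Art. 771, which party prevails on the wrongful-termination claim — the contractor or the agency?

At Stage 1 the contractor must meet proof to a near certainty (weight is at least 89): on (a) the weight is 99, which does reach 89, so (a) meets the standard; on (b) the weight is 97 less the opposing 1 gives net 96, ≥ 89, so (b) meets the standard; on (c) the weight is 89, which does reach 89, so (c) meets the standard.
  All elements met. The contractor retains the burden for Stage 2.
At Stage 2 the contractor must meet any credible evidence (weight is at least 20): on (d) the weight is 20, which does reach 20, so (d) meets the standard.
  All elements met. The contractor retains the burden for Stage 3.
At Stage 3 the contractor must meet any credible evidence (weight is at least 20): on (e) the weight is 77 less the opposing 41 gives net 36, ≥ 20, so (e) meets the standard; on (f) the weight is 93 less the opposing 45 gives net 48, which does reach 20, so (f) meets the standard.
  The contractor carries the last stage.
Every stage carried; the contractor prevails.

contractor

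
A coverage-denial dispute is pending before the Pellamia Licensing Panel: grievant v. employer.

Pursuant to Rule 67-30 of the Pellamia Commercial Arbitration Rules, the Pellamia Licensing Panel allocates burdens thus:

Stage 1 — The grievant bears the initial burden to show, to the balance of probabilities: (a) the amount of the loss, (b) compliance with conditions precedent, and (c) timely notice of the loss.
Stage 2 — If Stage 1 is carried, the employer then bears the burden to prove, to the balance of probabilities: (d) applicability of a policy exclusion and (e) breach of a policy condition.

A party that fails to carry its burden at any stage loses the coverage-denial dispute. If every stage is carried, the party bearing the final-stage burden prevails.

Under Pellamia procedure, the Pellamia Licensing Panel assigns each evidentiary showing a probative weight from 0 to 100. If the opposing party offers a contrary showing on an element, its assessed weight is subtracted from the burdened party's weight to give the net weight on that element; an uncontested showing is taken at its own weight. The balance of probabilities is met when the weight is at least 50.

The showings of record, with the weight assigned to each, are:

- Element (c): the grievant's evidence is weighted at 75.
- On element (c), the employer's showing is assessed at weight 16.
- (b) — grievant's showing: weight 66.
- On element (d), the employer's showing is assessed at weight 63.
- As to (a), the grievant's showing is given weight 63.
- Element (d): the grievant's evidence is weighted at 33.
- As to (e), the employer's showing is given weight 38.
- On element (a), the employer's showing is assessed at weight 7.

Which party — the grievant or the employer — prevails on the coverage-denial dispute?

grievant

Stage 1 (grievant, the balance of probabilities, weight is at least 50): (a) net 63−7=56 ≥ 50 — meets; (b) 66 ≥ 50 — meets; (c) net 75−16=59 ≥ 50 — meets.
  Stage 1 is satisfied; the onus moves to the employer.
Stage 2 (employer, the balance of probabilities, weight is at least 50): (d) net 63−33=30 < 50 — fails; (e) 38 < 50 — fails.
  Not every element is met, so the employer fails to carry Stage 2.
The grievant prevails.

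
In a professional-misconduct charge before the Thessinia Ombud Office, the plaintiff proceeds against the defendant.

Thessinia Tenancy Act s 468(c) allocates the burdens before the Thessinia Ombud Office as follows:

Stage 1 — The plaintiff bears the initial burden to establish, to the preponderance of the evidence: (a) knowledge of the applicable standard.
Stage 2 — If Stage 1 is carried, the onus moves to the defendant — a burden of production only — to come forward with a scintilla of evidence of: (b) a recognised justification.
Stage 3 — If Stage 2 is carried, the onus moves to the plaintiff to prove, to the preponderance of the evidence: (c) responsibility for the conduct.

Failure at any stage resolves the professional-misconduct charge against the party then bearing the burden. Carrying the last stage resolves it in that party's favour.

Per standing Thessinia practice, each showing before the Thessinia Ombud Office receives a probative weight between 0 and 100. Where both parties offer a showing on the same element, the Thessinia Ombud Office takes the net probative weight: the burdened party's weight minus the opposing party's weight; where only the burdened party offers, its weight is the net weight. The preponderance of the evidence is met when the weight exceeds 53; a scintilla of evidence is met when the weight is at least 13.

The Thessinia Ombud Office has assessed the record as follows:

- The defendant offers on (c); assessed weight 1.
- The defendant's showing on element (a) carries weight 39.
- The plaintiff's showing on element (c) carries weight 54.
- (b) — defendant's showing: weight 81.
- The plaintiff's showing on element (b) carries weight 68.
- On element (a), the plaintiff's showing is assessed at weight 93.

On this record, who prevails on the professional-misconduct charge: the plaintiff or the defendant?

defendant

Stage 1 — burden on plaintiff; standard: the preponderance of the evidence (weight exceeds 53).
    (a): 93 − 39 = 54 > 53 [met]
  Stage 1 is satisfied; the onus moves to the defendant.
Stage 2 — burden on defendant; standard: a scintilla of evidence (weight is at least 13).
    (b): 81 − 68 = 13 ≥ 13 [met]
  Stage 2 carried; the burden shifts to the plaintiff.
Stage 3 — burden on plaintiff; standard: the preponderance of the evidence (weight exceeds 53).
    (c): 54 − 1 = 53 ≤ 53 [not met]
  The plaintiff does not carry Stage 3.
So the defendant prevails.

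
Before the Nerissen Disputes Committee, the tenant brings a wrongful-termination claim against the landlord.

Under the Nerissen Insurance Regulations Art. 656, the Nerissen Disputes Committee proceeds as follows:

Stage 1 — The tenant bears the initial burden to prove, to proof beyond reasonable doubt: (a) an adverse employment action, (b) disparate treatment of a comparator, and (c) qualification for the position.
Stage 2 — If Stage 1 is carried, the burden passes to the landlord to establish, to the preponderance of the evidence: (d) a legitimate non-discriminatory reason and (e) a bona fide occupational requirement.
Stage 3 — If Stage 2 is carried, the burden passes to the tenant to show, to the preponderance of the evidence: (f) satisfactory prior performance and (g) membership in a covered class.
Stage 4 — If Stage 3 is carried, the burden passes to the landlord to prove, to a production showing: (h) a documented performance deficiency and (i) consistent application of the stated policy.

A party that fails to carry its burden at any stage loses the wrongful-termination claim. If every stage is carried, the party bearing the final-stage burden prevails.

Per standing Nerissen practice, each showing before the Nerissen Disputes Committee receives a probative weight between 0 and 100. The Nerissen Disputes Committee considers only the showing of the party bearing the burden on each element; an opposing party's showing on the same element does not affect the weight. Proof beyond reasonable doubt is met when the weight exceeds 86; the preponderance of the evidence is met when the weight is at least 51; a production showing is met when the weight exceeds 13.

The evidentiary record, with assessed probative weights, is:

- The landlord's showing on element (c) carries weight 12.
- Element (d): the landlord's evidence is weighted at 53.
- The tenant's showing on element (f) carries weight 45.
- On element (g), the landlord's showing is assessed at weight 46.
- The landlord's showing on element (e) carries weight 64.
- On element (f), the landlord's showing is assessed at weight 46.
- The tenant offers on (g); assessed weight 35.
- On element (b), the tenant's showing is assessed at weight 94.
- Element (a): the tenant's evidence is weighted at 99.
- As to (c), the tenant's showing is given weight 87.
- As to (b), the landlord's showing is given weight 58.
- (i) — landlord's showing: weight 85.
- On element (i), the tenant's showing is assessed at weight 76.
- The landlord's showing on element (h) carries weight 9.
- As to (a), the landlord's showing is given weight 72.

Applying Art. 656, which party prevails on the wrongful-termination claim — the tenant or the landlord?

Stage 1 (tenant, proof beyond reasonable doubt, weight exceeds 86): (a) 99 (landlord's 72 disregarded) > 86 — meets; (b) 94 (landlord's 58 disregarded) > 86 — meets; (c) 87 (landlord's 12 disregarded) > 86 — meets.
  Stage 1 is satisfied; the onus moves to the landlord.
Stage 2 (landlord, the preponderance of the evidence, weight is at least 51): (d) 53 ≥ 51 — meets; (e) 64 ≥ 51 — meets.
  All elements met. The burden passes to the tenant.
Stage 3 (tenant, the preponderance of the evidence, weight is at least 51): (f) 45 (landlord's 46 disregarded) < 51 — fails; (g) 35 (landlord's 46 disregarded) < 51 — fails.
  Not every element is met, so the tenant fails to carry Stage 3.
So the landlord prevails.

landlord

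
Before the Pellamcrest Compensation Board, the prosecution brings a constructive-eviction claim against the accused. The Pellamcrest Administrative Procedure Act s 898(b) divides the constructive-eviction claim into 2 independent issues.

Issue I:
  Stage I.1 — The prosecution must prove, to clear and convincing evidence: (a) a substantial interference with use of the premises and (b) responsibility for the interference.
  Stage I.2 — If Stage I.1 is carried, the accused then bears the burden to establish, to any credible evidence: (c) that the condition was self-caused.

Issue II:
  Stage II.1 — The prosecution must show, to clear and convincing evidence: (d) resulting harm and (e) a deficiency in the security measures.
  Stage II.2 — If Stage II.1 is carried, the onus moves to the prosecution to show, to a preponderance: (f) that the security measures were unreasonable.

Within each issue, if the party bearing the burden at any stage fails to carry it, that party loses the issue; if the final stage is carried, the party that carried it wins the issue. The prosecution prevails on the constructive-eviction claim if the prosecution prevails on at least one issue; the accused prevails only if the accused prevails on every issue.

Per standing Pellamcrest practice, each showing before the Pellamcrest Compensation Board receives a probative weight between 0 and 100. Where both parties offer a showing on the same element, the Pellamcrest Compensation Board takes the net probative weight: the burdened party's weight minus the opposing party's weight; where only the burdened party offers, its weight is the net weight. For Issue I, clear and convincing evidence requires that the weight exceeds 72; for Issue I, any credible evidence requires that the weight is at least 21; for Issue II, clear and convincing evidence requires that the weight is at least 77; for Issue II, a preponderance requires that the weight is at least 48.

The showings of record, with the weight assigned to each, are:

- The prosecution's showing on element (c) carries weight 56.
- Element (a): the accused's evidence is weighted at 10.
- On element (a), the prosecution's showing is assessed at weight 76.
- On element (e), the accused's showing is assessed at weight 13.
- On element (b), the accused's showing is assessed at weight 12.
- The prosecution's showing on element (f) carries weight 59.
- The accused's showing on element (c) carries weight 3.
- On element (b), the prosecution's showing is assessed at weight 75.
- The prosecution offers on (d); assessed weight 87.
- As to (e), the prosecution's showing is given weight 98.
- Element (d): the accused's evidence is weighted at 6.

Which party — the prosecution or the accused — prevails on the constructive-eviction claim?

prosecution

— Issue I —
At Stage I.1 the prosecution must meet clear and convincing evidence (weight exceeds 72): on (a) the weight is 76 less the opposing 10 gives net 66, which does not exceed 72, so (a) does not meet the standard; on (b) the weight is 75 less the opposing 12 gives net 63, which does not exceed 72, so (b) does not meet the standard.
  Stage I.1 not carried; the prosecution fails its burden.
So the accused prevails on this issue.
— Issue II —
Stage II.1 — burden on prosecution; standard: clear and convincing evidence (weight is at least 77).
    (d): 87 − 6 = 81 ≥ 77 [met]
    (e): 98 − 13 = 85 ≥ 77 [met]
  All elements met. The prosecution retains the burden for Stage II.2.
Stage II.2 — burden on prosecution; standard: a preponderance (weight is at least 48).
    (f): 59 ≥ 48 [met]
  The prosecution carries the last stage.
All stages carried — the prosecution prevails on this issue.
Per-issue: Issue I → accused; Issue II → prosecution. The prosecution must prevail on at least one issue; overall, the prosecution prevails.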